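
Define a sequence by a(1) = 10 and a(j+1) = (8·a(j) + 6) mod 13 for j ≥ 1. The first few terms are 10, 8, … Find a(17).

a(1) = 10, a(2) = 8, a(3) = 5, a(4) = 7, a(5) = 10.
Since a(5) = a(1) = 10, the sequence is periodic with period 4.
So a(17) = a(1 + ((17-1) mod 4)) = a(1) = 10.

10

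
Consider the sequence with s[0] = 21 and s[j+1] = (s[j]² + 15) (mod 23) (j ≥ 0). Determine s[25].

We have s[0] = 21,  s[1] = 19,  s[2] = 8,  s[3] = 10,  s[4] = 0,  s[5] = 15,  s[6] = 10.
Since s[6] = s[3] = 10, the sequence is eventually periodic: after a pre-period of length 3 it cycles with period 3.
For j ≥ 3, s[j] depends only on (j - 3) mod 3. (25 - 3) mod 3 = 1, so s[25] = s[4] = 0.

0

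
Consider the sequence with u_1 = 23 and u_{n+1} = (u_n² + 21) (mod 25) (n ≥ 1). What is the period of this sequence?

We have u_1 = 23, u_2 = 0, u_3 = 21, u_4 = 12, u_5 = 15, u_6 = 21.
Since u_6 = u_3 = 21, the sequence is eventually periodic: after a pre-period of length 2 it cycles with period 3.

3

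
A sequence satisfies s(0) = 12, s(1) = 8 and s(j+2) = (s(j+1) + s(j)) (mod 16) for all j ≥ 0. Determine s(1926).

Listing terms: s(0) = 12; s(1) = 8; s(2) = 4; s(3) = 12; s(4) = 0; s(5) = 12; s(6) = 12; s(7) = 8.
The sequence repeats with period 6.
So s(1926) = s(0 + ((1926-0) mod 6)) = s(0) = 12.

12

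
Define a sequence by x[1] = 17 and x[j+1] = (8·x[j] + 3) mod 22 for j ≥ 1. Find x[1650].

21

x[1] = 17, x[2] = 7, x[3] = 15, x[4] = 13, x[5] = 19, x[6] = 1, x[7] = 11, x[8] = 3, x[9] = 5, x[10] = 21, x[11] = 17.
Since x[11] = x[1] = 17, the sequence is periodic with period 10.
So x[1650] = x[1 + ((1650-1) mod 10)] = x[10] = 21.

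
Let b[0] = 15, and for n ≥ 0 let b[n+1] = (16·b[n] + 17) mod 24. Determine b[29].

1

b[0] = 15, b[1] = 17, b[2] = 1, b[3] = 9, b[4] = 17.
Since b[4] = b[1] = 17, the sequence is eventually periodic: after a pre-period of length 1 it cycles with period 3.
For n ≥ 1, b[n] depends only on (n - 1) mod 3. (29 - 1) mod 3 = 1, so b[29] = b[2] = 1.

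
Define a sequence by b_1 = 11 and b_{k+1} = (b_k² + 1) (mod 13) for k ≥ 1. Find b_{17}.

2

Listing terms: b_1 = 11; b_2 = 5; b_3 = 0; b_4 = 1; b_5 = 2; b_6 = 5.
Since b_6 = b_2 = 5, the sequence is eventually periodic: after a pre-period of length 1 it cycles with period 4.
For k ≥ 2, b_k depends only on (k - 2) mod 4. (17 - 2) mod 4 = 3, so b_{17} = b_5 = 2.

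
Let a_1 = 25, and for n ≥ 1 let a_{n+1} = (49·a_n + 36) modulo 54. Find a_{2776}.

We have a_1 = 25, a_2 = 19, a_3 = 49, a_4 = 7, a_5 = 1, a_6 = 31, a_7 = 43, a_8 = 37, a_9 = 13, a_{10} = 25.
Since a_{10} = a_1 = 25, the sequence is periodic with period 9.
(2776 - 1) mod 9 = 3, so a_{2776} = a_4 = 7.

7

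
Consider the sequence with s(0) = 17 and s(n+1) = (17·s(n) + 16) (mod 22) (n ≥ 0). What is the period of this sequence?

Listing terms: s(0) = 17; s(1) = 19; s(2) = 9; s(3) = 15; s(4) = 7; s(5) = 3; s(6) = 1; s(7) = 11; s(8) = 5; s(9) = 13; s(10) = 17.
The sequence repeats with period 10.

10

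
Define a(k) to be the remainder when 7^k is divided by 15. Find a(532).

1

Listing terms: a(1) = 7,  a(2) = 4,  a(3) = 13,  a(4) = 1,  a(5) = 7.
The sequence repeats with period 4.
(532 - 1) mod 4 = 3, so a(532) = a(4) = 1.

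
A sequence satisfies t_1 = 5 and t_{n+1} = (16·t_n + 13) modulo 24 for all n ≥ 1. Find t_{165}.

13

t_1 = 5,  t_2 = 21,  t_3 = 13,  t_4 = 5.
Since t_4 = t_1 = 5, the sequence is periodic with period 3.
(165 - 1) mod 3 = 2, so t_{165} = t_3 = 13.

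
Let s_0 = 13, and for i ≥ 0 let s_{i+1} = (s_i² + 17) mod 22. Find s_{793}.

0

Listing terms: s_0 = 13,  s_1 = 10,  s_2 = 7,  s_3 = 0,  s_4 = 17,  s_5 = 20,  s_6 = 21,  s_7 = 18,  s_8 = 11,  s_9 = 6,  s_{10} = 9,  s_{11} = 10.
Since s_{11} = s_1 = 10, the sequence is eventually periodic: after a pre-period of length 1 it cycles with period 10.
For i ≥ 1, s_i depends only on (i - 1) mod 10. (793 - 1) mod 10 = 2, so s_{793} = s_3 = 0.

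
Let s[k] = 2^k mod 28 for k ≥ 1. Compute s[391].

16

We have s[1] = 2,  s[2] = 4,  s[3] = 8,  s[4] = 16,  s[5] = 4.
Since s[5] = s[2] = 4, the sequence is eventually periodic: after a pre-period of length 1 it cycles with period 3.
For k ≥ 2, s[k] depends only on (k - 2) mod 3. (391 - 2) mod 3 = 2, so s[391] = s[4] = 16.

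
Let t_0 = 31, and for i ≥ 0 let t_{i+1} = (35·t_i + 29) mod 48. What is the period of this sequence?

Listing terms: t_0 = 31, t_1 = 10, t_2 = 43, t_3 = 46, t_4 = 7, t_5 = 34, t_6 = 19, t_7 = 22, t_8 = 31.
The sequence repeats with period 8.

8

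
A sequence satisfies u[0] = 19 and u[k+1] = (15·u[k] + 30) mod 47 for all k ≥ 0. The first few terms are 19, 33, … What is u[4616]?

u[0] = 19, u[1] = 33, u[2] = 8, u[3] = 9, u[4] = 24, u[5] = 14, u[6] = 5, u[7] = 11, u[8] = 7, u[9] = 41, u[10] = 34, u[11] = 23, u[12] = 46, u[13] = 15, u[14] = 20, u[15] = 1, u[16] = 45, u[17] = 0, u[18] = 30, u[19] = 10, u[20] = 39, u[21] = 4, u[22] = 43, u[23] = 17, u[24] = 3, u[25] = 28, u[26] = 27, u[27] = 12, u[28] = 22, u[29] = 31, u[30] = 25, u[31] = 29, u[32] = 42, u[33] = 2, u[34] = 13, u[35] = 37, u[36] = 21, u[37] = 16, u[38] = 35, u[39] = 38, u[40] = 36, u[41] = 6, u[42] = 26, u[43] = 44, u[44] = 32, u[45] = 40, u[46] = 19.
The sequence repeats with period 46.
So u[4616] = u[0 + ((4616-0) mod 46)] = u[16] = 45.

45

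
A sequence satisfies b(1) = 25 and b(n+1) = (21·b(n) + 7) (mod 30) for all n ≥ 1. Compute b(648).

4

We have b(1) = 25, b(2) = 22, b(3) = 19, b(4) = 16, b(5) = 13, b(6) = 10, b(7) = 7, b(8) = 4, b(9) = 1, b(10) = 28, b(11) = 25.
The sequence repeats with period 10.
(648 - 1) mod 10 = 7, so b(648) = b(8) = 4.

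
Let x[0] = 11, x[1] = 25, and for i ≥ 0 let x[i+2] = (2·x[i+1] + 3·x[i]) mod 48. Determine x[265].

Listing terms: x[0] = 11, x[1] = 25, x[2] = 35, x[3] = 1, x[4] = 11, x[5] = 25.
The sequence repeats with period 4.
(265 - 0) mod 4 = 1, so x[265] = x[1] = 25.

25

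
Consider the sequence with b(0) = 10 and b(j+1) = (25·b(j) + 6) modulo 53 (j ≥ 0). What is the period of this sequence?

26

Computing terms: b(0) = 10,  b(1) = 44,  b(2) = 46,  b(3) = 43,  b(4) = 21,  b(5) = 1,  b(6) = 31,  b(7) = 39,  b(8) = 27,  b(9) = 45,  b(10) = 18,  b(11) = 32,  b(12) = 11,  b(13) = 16,  b(14) = 35,  b(15) = 33,  b(16) = 36,  b(17) = 5,  b(18) = 25,  b(19) = 48,  b(20) = 40,  b(21) = 52,  b(22) = 34,  b(23) = 8,  b(24) = 47,  b(25) = 15,  b(26) = 10.
The sequence repeats with period 26.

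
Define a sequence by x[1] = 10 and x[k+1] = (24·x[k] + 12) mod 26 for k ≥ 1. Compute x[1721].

Computing terms: x[1] = 10; x[2] = 18; x[3] = 2; x[4] = 8; x[5] = 22; x[6] = 20; x[7] = 24; x[8] = 16; x[9] = 6; x[10] = 0; x[11] = 12; x[12] = 14; x[13] = 10.
The sequence repeats with period 12.
(1721 - 1) mod 12 = 4, so x[1721] = x[5] = 22.

22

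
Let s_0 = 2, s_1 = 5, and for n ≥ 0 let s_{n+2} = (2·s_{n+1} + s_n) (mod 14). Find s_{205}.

5

s_0 = 2, s_1 = 5, s_2 = 12, s_3 = 1, s_4 = 0, s_5 = 1, s_6 = 2, s_7 = 5.
Since (s_6, s_7) = (s_0, s_1) = (2, 5) (two consecutive terms determine the rest), the sequence is periodic with period 6.
(205 - 0) mod 6 = 1, so s_{205} = s_1 = 5.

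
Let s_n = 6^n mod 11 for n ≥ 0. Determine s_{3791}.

Listing terms: s_0 = 1, s_1 = 6, s_2 = 3, s_3 = 7, s_4 = 9, s_5 = 10, s_6 = 5, s_7 = 8, s_8 = 4, s_9 = 2, s_{10} = 1.
Since s_{10} = s_0 = 1, the sequence is periodic with period 10.
(3791 - 0) mod 10 = 1, so s_{3791} = s_1 = 6.

6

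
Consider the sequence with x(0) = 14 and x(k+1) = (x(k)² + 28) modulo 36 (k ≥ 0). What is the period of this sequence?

3

x(0) = 14, x(1) = 8, x(2) = 20, x(3) = 32, x(4) = 8.
Since x(4) = x(1) = 8, the sequence is eventually periodic: after a pre-period of length 1 it cycles with period 3.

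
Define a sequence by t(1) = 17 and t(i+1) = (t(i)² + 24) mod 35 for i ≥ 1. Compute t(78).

28

t(1) = 17,  t(2) = 33,  t(3) = 28,  t(4) = 3,  t(5) = 33.
Since t(5) = t(2) = 33, the sequence is eventually periodic: after a pre-period of length 1 it cycles with period 3.
For i ≥ 2, t(i) depends only on (i - 2) mod 3. (78 - 2) mod 3 = 1, so t(78) = t(3) = 28.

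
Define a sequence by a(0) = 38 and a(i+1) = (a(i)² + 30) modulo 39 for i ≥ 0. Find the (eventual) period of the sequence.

6

Computing terms: a(0) = 38; a(1) = 31; a(2) = 16; a(3) = 13; a(4) = 4; a(5) = 7; a(6) = 1; a(7) = 31.
Since a(7) = a(1) = 31, the sequence is eventually periodic: after a pre-period of length 1 it cycles with period 6.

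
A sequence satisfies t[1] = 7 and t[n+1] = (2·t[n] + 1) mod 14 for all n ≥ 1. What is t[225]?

3

Computing terms: t[1] = 7, t[2] = 1, t[3] = 3, t[4] = 7.
Since t[4] = t[1] = 7, the sequence is periodic with period 3.
So t[225] = t[1 + ((225-1) mod 3)] = t[3] = 3.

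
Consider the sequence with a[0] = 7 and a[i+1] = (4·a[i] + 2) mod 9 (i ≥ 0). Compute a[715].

0

Computing terms: a[0] = 7,  a[1] = 3,  a[2] = 5,  a[3] = 4,  a[4] = 0,  a[5] = 2,  a[6] = 1,  a[7] = 6,  a[8] = 8,  a[9] = 7.
The sequence repeats with period 9.
So a[715] = a[0 + ((715-0) mod 9)] = a[4] = 0.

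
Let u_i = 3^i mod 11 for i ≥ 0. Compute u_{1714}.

u_0 = 1, u_1 = 3, u_2 = 9, u_3 = 5, u_4 = 4, u_5 = 1.
Since u_5 = u_0 = 1, the sequence is periodic with period 5.
So u_{1714} = u_{0 + ((1714-0) mod 5)} = u_4 = 4.

4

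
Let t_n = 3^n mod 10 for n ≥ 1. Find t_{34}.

9

Computing terms: t_1 = 3; t_2 = 9; t_3 = 7; t_4 = 1; t_5 = 3.
Since t_5 = t_1 = 3, the sequence is periodic with period 4.
So t_{34} = t_{1 + ((34-1) mod 4)} = t_2 = 9.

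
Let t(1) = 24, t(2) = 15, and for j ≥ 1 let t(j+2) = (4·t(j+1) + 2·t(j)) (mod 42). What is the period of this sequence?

We have t(1) = 24; t(2) = 15; t(3) = 24; t(4) = 0; t(5) = 6; t(6) = 24; t(7) = 24; t(8) = 18; t(9) = 36; t(10) = 12; t(11) = 36; t(12) = 0; t(13) = 30; t(14) = 36; t(15) = 36; t(16) = 6; t(17) = 12; t(18) = 18; t(19) = 12; t(20) = 0; t(21) = 24; t(22) = 12; t(23) = 12; t(24) = 30; t(25) = 18; t(26) = 6; t(27) = 18; t(28) = 0; t(29) = 36; t(30) = 18; t(31) = 18; t(32) = 24; t(33) = 6; t(34) = 30; t(35) = 6; t(36) = 0; t(37) = 12; t(38) = 6; t(39) = 6; t(40) = 36; t(41) = 30; t(42) = 24; t(43) = 30; t(44) = 0; t(45) = 18; t(46) = 30; t(47) = 30; t(48) = 12; t(49) = 24; t(50) = 36; t(51) = 24; t(52) = 0.
Since (t(51), t(52)) = (t(3), t(4)) = (24, 0) (two consecutive terms determine the rest), the sequence is eventually periodic: after a pre-period of length 2 it cycles with period 48.

48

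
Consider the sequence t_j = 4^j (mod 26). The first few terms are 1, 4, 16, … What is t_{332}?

Computing terms: t_0 = 1; t_1 = 4; t_2 = 16; t_3 = 12; t_4 = 22; t_5 = 10; t_6 = 14; t_7 = 4.
Since t_7 = t_1 = 4, the sequence is eventually periodic: after a pre-period of length 1 it cycles with period 6.
For j ≥ 1, t_j depends only on (j - 1) mod 6. (332 - 1) mod 6 = 1, so t_{332} = t_2 = 16.

16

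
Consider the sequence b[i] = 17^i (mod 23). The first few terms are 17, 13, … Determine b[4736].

We have b[1] = 17,  b[2] = 13,  b[3] = 14,  b[4] = 8,  b[5] = 21,  b[6] = 12,  b[7] = 20,  b[8] = 18,  b[9] = 7,  b[10] = 4,  b[11] = 22,  b[12] = 6,  b[13] = 10,  b[14] = 9,  b[15] = 15,  b[16] = 2,  b[17] = 11,  b[18] = 3,  b[19] = 5,  b[20] = 16,  b[21] = 19,  b[22] = 1,  b[23] = 17.
Since b[23] = b[1] = 17, the sequence is periodic with period 22.
(4736 - 1) mod 22 = 5, so b[4736] = b[6] = 12.

12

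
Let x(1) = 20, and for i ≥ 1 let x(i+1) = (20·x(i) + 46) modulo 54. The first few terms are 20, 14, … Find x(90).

50

Computing terms: x(1) = 20; x(2) = 14; x(3) = 2; x(4) = 32; x(5) = 38; x(6) = 50; x(7) = 20.
The sequence repeats with period 6.
So x(90) = x(1 + ((90-1) mod 6)) = x(6) = 50.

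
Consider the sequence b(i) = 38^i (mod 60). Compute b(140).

Listing terms: b(0) = 1; b(1) = 38; b(2) = 4; b(3) = 32; b(4) = 16; b(5) = 8; b(6) = 4.
Since b(6) = b(2) = 4, the sequence is eventually periodic: after a pre-period of length 2 it cycles with period 4.
For i ≥ 2, b(i) depends only on (i - 2) mod 4. (140 - 2) mod 4 = 2, so b(140) = b(4) = 16.

16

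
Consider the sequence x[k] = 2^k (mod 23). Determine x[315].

13

Computing terms: x[1] = 2,  x[2] = 4,  x[3] = 8,  x[4] = 16,  x[5] = 9,  x[6] = 18,  x[7] = 13,  x[8] = 3,  x[9] = 6,  x[10] = 12,  x[11] = 1,  x[12] = 2.
The sequence repeats with period 11.
(315 - 1) mod 11 = 6, so x[315] = x[7] = 13.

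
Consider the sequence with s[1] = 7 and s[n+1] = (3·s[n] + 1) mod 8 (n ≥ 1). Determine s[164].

2

Computing terms: s[1] = 7,  s[2] = 6,  s[3] = 3,  s[4] = 2,  s[5] = 7.
The sequence repeats with period 4.
So s[164] = s[1 + ((164-1) mod 4)] = s[4] = 2.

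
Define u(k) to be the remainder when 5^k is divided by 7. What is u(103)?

5

We have u(1) = 5,  u(2) = 4,  u(3) = 6,  u(4) = 2,  u(5) = 3,  u(6) = 1,  u(7) = 5.
Since u(7) = u(1) = 5, the sequence is periodic with period 6.
So u(103) = u(1 + ((103-1) mod 6)) = u(1) = 5.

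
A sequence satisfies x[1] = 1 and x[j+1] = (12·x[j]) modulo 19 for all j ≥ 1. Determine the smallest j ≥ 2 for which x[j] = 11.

We have x[1] = 1,  x[2] = 12,  x[3] = 11,  x[4] = 18,  x[5] = 7,  x[6] = 8,  x[7] = 1.
Since x[7] = x[1] = 1, the sequence is periodic with period 6.
The value 11 first appears (with j ≥ 2) at x[3].

3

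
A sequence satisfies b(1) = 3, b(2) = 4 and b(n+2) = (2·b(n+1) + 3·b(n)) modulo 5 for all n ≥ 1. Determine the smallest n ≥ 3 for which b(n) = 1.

4

Listing terms: b(1) = 3; b(2) = 4; b(3) = 2; b(4) = 1; b(5) = 3; b(6) = 4.
The sequence repeats with period 4.
The value 1 first appears (with n ≥ 3) at b(4).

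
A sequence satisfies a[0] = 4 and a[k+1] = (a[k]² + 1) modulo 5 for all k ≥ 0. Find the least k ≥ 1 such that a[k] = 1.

Computing terms: a[0] = 4; a[1] = 2; a[2] = 0; a[3] = 1; a[4] = 2.
Since a[4] = a[1] = 2, the sequence is eventually periodic: after a pre-period of length 1 it cycles with period 3.
The value 1 first appears (with k ≥ 1) at a[3].

3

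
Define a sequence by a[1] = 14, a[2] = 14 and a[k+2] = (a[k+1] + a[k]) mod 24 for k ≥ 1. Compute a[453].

a[1] = 14,  a[2] = 14,  a[3] = 4,  a[4] = 18,  a[5] = 22,  a[6] = 16,  a[7] = 14,  a[8] = 6,  a[9] = 20,  a[10] = 2,  a[11] = 22,  a[12] = 0,  a[13] = 22,  a[14] = 22,  a[15] = 20,  a[16] = 18,  a[17] = 14,  a[18] = 8,  a[19] = 22,  a[20] = 6,  a[21] = 4,  a[22] = 10,  a[23] = 14,  a[24] = 0,  a[25] = 14,  a[26] = 14.
Since (a[25], a[26]) = (a[1], a[2]) = (14, 14) (two consecutive terms determine the rest), the sequence is periodic with period 24.
(453 - 1) mod 24 = 20, so a[453] = a[21] = 4.

4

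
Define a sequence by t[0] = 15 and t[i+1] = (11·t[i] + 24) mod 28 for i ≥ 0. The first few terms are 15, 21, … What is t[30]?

t[0] = 15,  t[1] = 21,  t[2] = 3,  t[3] = 1,  t[4] = 7,  t[5] = 17,  t[6] = 15.
The sequence repeats with period 6.
(30 - 0) mod 6 = 0, so t[30] = t[0] = 15.

15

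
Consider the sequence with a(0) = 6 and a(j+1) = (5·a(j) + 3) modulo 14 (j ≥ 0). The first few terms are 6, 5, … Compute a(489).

Computing terms: a(0) = 6,  a(1) = 5,  a(2) = 0,  a(3) = 3,  a(4) = 4,  a(5) = 9,  a(6) = 6.
The sequence repeats with period 6.
So a(489) = a(0 + ((489-0) mod 6)) = a(3) = 3.

3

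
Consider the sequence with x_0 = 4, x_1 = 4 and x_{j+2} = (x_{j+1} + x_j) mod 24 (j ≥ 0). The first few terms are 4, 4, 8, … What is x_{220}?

Listing terms: x_0 = 4; x_1 = 4; x_2 = 8; x_3 = 12; x_4 = 20; x_5 = 8; x_6 = 4; x_7 = 12; x_8 = 16; x_9 = 4; x_{10} = 20; x_{11} = 0; x_{12} = 20; x_{13} = 20; x_{14} = 16; x_{15} = 12; x_{16} = 4; x_{17} = 16; x_{18} = 20; x_{19} = 12; x_{20} = 8; x_{21} = 20; x_{22} = 4; x_{23} = 0; x_{24} = 4; x_{25} = 4.
The sequence repeats with period 24.
So x_{220} = x_{0 + ((220-0) mod 24)} = x_4 = 20.

20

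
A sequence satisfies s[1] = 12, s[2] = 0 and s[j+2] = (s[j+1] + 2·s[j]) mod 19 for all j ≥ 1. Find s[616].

Listing terms: s[1] = 12,  s[2] = 0,  s[3] = 5,  s[4] = 5,  s[5] = 15,  s[6] = 6,  s[7] = 17,  s[8] = 10,  s[9] = 6,  s[10] = 7,  s[11] = 0,  s[12] = 14,  s[13] = 14,  s[14] = 4,  s[15] = 13,  s[16] = 2,  s[17] = 9,  s[18] = 13,  s[19] = 12,  s[20] = 0.
The sequence repeats with period 18.
So s[616] = s[1 + ((616-1) mod 18)] = s[4] = 5.

5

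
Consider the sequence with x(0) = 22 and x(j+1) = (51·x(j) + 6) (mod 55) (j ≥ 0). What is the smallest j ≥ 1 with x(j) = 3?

Listing terms: x(0) = 22,  x(1) = 28,  x(2) = 4,  x(3) = 45,  x(4) = 46,  x(5) = 42,  x(6) = 3,  x(7) = 49,  x(8) = 30,  x(9) = 51,  x(10) = 22.
The sequence repeats with period 10.
The value 3 first appears (with j ≥ 1) at x(6).

6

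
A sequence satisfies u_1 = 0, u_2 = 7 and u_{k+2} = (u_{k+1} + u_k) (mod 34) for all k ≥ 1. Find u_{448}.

20

We have u_1 = 0,  u_2 = 7,  u_3 = 7,  u_4 = 14,  u_5 = 21,  u_6 = 1,  u_7 = 22,  u_8 = 23,  u_9 = 11,  u_{10} = 0,  u_{11} = 11,  u_{12} = 11,  u_{13} = 22,  u_{14} = 33,  u_{15} = 21,  u_{16} = 20,  u_{17} = 7,  u_{18} = 27,  u_{19} = 0,  u_{20} = 27,  u_{21} = 27,  u_{22} = 20,  u_{23} = 13,  u_{24} = 33,  u_{25} = 12,  u_{26} = 11,  u_{27} = 23,  u_{28} = 0,  u_{29} = 23,  u_{30} = 23,  u_{31} = 12,  u_{32} = 1,  u_{33} = 13,  u_{34} = 14,  u_{35} = 27,  u_{36} = 7,  u_{37} = 0,  u_{38} = 7.
The sequence repeats with period 36.
(448 - 1) mod 36 = 15, so u_{448} = u_{16} = 20.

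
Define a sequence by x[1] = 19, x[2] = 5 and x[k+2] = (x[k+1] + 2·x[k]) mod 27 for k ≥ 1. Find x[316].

8

We have x[1] = 19,  x[2] = 5,  x[3] = 16,  x[4] = 26,  x[5] = 4,  x[6] = 2,  x[7] = 10,  x[8] = 14,  x[9] = 7,  x[10] = 8,  x[11] = 22,  x[12] = 11,  x[13] = 1,  x[14] = 23,  x[15] = 25,  x[16] = 17,  x[17] = 13,  x[18] = 20,  x[19] = 19,  x[20] = 5.
The sequence repeats with period 18.
(316 - 1) mod 18 = 9, so x[316] = x[10] = 8.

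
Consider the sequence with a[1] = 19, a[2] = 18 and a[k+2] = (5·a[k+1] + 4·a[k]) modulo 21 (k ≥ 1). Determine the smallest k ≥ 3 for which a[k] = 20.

4

Computing terms: a[1] = 19,  a[2] = 18,  a[3] = 19,  a[4] = 20,  a[5] = 8,  a[6] = 15,  a[7] = 2,  a[8] = 7,  a[9] = 1,  a[10] = 12,  a[11] = 1,  a[12] = 11,  a[13] = 17,  a[14] = 3,  a[15] = 20,  a[16] = 7,  a[17] = 10,  a[18] = 15,  a[19] = 10,  a[20] = 5,  a[21] = 2,  a[22] = 9,  a[23] = 11,  a[24] = 7,  a[25] = 16,  a[26] = 3,  a[27] = 16,  a[28] = 8,  a[29] = 20,  a[30] = 6,  a[31] = 5,  a[32] = 7,  a[33] = 13,  a[34] = 9,  a[35] = 13,  a[36] = 17,  a[37] = 11,  a[38] = 18,  a[39] = 8,  a[40] = 7,  a[41] = 4,  a[42] = 6,  a[43] = 4,  a[44] = 2,  a[45] = 5,  a[46] = 12,  a[47] = 17,  a[48] = 7,  a[49] = 19,  a[50] = 18.
The sequence repeats with period 48.
The value 20 first appears (with k ≥ 3) at a[4].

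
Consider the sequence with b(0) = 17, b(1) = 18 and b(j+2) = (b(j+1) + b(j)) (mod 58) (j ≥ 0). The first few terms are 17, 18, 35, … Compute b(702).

b(0) = 17,  b(1) = 18,  b(2) = 35,  b(3) = 53,  b(4) = 30,  b(5) = 25,  b(6) = 55,  b(7) = 22,  b(8) = 19,  b(9) = 41,  b(10) = 2,  b(11) = 43,  b(12) = 45,  b(13) = 30,  b(14) = 17,  b(15) = 47,  b(16) = 6,  b(17) = 53,  b(18) = 1,  b(19) = 54,  b(20) = 55,  b(21) = 51,  b(22) = 48,  b(23) = 41,  b(24) = 31,  b(25) = 14,  b(26) = 45,  b(27) = 1,  b(28) = 46,  b(29) = 47,  b(30) = 35,  b(31) = 24,  b(32) = 1,  b(33) = 25,  b(34) = 26,  b(35) = 51,  b(36) = 19,  b(37) = 12,  b(38) = 31,  b(39) = 43,  b(40) = 16,  b(41) = 1,  b(42) = 17,  b(43) = 18.
The sequence repeats with period 42.
So b(702) = b(0 + ((702-0) mod 42)) = b(30) = 35.

35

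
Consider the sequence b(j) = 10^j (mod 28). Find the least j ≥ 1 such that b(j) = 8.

6

Computing terms: b(0) = 1; b(1) = 10; b(2) = 16; b(3) = 20; b(4) = 4; b(5) = 12; b(6) = 8; b(7) = 24; b(8) = 16.
Since b(8) = b(2) = 16, the sequence is eventually periodic: after a pre-period of length 2 it cycles with period 6.
The value 8 first appears (with j ≥ 1) at b(6).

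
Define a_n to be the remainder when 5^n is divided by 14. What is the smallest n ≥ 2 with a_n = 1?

6

a_1 = 5; a_2 = 11; a_3 = 13; a_4 = 9; a_5 = 3; a_6 = 1; a_7 = 5.
Since a_7 = a_1 = 5, the sequence is periodic with period 6.
The value 1 first appears (with n ≥ 2) at a_6.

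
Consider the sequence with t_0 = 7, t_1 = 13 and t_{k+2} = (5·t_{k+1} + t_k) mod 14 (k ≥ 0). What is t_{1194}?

Listing terms: t_0 = 7, t_1 = 13, t_2 = 2, t_3 = 9, t_4 = 5, t_5 = 6, t_6 = 7, t_7 = 13.
The sequence repeats with period 6.
So t_{1194} = t_{0 + ((1194-0) mod 6)} = t_0 = 7.

7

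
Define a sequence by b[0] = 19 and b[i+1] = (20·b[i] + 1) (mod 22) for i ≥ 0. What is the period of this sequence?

5

Listing terms: b[0] = 19, b[1] = 7, b[2] = 9, b[3] = 5, b[4] = 13, b[5] = 19.
The sequence repeats with period 5.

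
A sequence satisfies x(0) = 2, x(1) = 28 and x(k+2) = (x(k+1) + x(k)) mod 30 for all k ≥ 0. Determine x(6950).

18

Listing terms: x(0) = 2, x(1) = 28, x(2) = 0, x(3) = 28, x(4) = 28, x(5) = 26, x(6) = 24, x(7) = 20, x(8) = 14, x(9) = 4, x(10) = 18, x(11) = 22, x(12) = 10, x(13) = 2, x(14) = 12, x(15) = 14, x(16) = 26, x(17) = 10, x(18) = 6, x(19) = 16, x(20) = 22, x(21) = 8, x(22) = 0, x(23) = 8, x(24) = 8, x(25) = 16, x(26) = 24, x(27) = 10, x(28) = 4, x(29) = 14, x(30) = 18, x(31) = 2, x(32) = 20, x(33) = 22, x(34) = 12, x(35) = 4, x(36) = 16, x(37) = 20, x(38) = 6, x(39) = 26, x(40) = 2, x(41) = 28.
The sequence repeats with period 40.
(6950 - 0) mod 40 = 30, so x(6950) = x(30) = 18.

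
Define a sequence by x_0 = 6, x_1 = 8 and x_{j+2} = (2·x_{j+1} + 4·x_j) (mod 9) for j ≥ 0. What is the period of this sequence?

24

Computing terms: x_0 = 6, x_1 = 8, x_2 = 4, x_3 = 4, x_4 = 6, x_5 = 1, x_6 = 8, x_7 = 2, x_8 = 0, x_9 = 8, x_{10} = 7, x_{11} = 1, x_{12} = 3, x_{13} = 1, x_{14} = 5, x_{15} = 5, x_{16} = 3, x_{17} = 8, x_{18} = 1, x_{19} = 7, x_{20} = 0, x_{21} = 1, x_{22} = 2, x_{23} = 8, x_{24} = 6, x_{25} = 8.
The sequence repeats with period 24.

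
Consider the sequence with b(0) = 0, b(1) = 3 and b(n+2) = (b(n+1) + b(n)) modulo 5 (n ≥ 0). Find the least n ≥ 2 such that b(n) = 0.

Computing terms: b(0) = 0,  b(1) = 3,  b(2) = 3,  b(3) = 1,  b(4) = 4,  b(5) = 0,  b(6) = 4,  b(7) = 4,  b(8) = 3,  b(9) = 2,  b(10) = 0,  b(11) = 2,  b(12) = 2,  b(13) = 4,  b(14) = 1,  b(15) = 0,  b(16) = 1,  b(17) = 1,  b(18) = 2,  b(19) = 3,  b(20) = 0,  b(21) = 3.
Since (b(20), b(21)) = (b(0), b(1)) = (0, 3) (two consecutive terms determine the rest), the sequence is periodic with period 20.
The value 0 first appears (with n ≥ 2) at b(5).

5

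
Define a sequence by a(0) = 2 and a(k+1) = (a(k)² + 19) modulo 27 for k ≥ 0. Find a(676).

23

a(0) = 2, a(1) = 23, a(2) = 8, a(3) = 2.
The sequence repeats with period 3.
So a(676) = a(0 + ((676-0) mod 3)) = a(1) = 23.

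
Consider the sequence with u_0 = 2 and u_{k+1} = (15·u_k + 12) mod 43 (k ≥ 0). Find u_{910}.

Computing terms: u_0 = 2, u_1 = 42, u_2 = 40, u_3 = 10, u_4 = 33, u_5 = 34, u_6 = 6, u_7 = 16, u_8 = 37, u_9 = 8, u_{10} = 3, u_{11} = 14, u_{12} = 7, u_{13} = 31, u_{14} = 4, u_{15} = 29, u_{16} = 17, u_{17} = 9, u_{18} = 18, u_{19} = 24, u_{20} = 28, u_{21} = 2.
The sequence repeats with period 21.
(910 - 0) mod 21 = 7, so u_{910} = u_7 = 16.

16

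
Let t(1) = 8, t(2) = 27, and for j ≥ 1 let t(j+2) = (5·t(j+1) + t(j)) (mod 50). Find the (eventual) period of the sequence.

We have t(1) = 8, t(2) = 27, t(3) = 43, t(4) = 42, t(5) = 3, t(6) = 7, t(7) = 38, t(8) = 47, t(9) = 23, t(10) = 12, t(11) = 33, t(12) = 27, t(13) = 18, t(14) = 17, t(15) = 3, t(16) = 32, t(17) = 13, t(18) = 47, t(19) = 48, t(20) = 37, t(21) = 33, t(22) = 2, t(23) = 43, t(24) = 17, t(25) = 28, t(26) = 7, t(27) = 13, t(28) = 22, t(29) = 23, t(30) = 37, t(31) = 8, t(32) = 27.
The sequence repeats with period 30.

30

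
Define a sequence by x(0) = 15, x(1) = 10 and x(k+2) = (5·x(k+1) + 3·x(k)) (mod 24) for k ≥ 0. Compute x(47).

13

x(0) = 15,  x(1) = 10,  x(2) = 23,  x(3) = 1,  x(4) = 2,  x(5) = 13,  x(6) = 23,  x(7) = 10,  x(8) = 23.
Since (x(7), x(8)) = (x(1), x(2)) = (10, 23) (two consecutive terms determine the rest), the sequence is eventually periodic: after a pre-period of length 1 it cycles with period 6.
For k ≥ 1, x(k) depends only on (k - 1) mod 6. (47 - 1) mod 6 = 4, so x(47) = x(5) = 13.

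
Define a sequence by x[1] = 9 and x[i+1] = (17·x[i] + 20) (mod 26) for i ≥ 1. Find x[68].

Computing terms: x[1] = 9; x[2] = 17; x[3] = 23; x[4] = 21; x[5] = 13; x[6] = 7; x[7] = 9.
The sequence repeats with period 6.
So x[68] = x[1 + ((68-1) mod 6)] = x[2] = 17.

17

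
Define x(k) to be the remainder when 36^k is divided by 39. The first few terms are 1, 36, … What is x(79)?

Listing terms: x(0) = 1; x(1) = 36; x(2) = 9; x(3) = 12; x(4) = 3; x(5) = 30; x(6) = 27; x(7) = 36.
Since x(7) = x(1) = 36, the sequence is eventually periodic: after a pre-period of length 1 it cycles with period 6.
For k ≥ 1, x(k) depends only on (k - 1) mod 6. (79 - 1) mod 6 = 0, so x(79) = x(1) = 36.

36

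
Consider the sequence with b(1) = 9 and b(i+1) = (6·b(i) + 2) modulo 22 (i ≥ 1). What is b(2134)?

b(1) = 9, b(2) = 12, b(3) = 8, b(4) = 6, b(5) = 16, b(6) = 10, b(7) = 18, b(8) = 0, b(9) = 2, b(10) = 14, b(11) = 20, b(12) = 12.
Since b(12) = b(2) = 12, the sequence is eventually periodic: after a pre-period of length 1 it cycles with period 10.
For i ≥ 2, b(i) depends only on (i - 2) mod 10. (2134 - 2) mod 10 = 2, so b(2134) = b(4) = 6.

6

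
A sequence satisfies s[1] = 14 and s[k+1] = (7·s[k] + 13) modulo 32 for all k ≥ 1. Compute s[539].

s[1] = 14,  s[2] = 15,  s[3] = 22,  s[4] = 7,  s[5] = 30,  s[6] = 31,  s[7] = 6,  s[8] = 23,  s[9] = 14.
The sequence repeats with period 8.
(539 - 1) mod 8 = 2, so s[539] = s[3] = 22.

22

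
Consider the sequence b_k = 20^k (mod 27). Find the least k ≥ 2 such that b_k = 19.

Computing terms: b_1 = 20, b_2 = 22, b_3 = 8, b_4 = 25, b_5 = 14, b_6 = 10, b_7 = 11, b_8 = 4, b_9 = 26, b_{10} = 7, b_{11} = 5, b_{12} = 19, b_{13} = 2, b_{14} = 13, b_{15} = 17, b_{16} = 16, b_{17} = 23, b_{18} = 1, b_{19} = 20.
The sequence repeats with period 18.
The value 19 first appears (with k ≥ 2) at b_{12}.

12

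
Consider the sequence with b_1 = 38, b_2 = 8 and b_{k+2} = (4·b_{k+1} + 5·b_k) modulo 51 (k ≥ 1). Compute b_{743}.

Listing terms: b_1 = 38; b_2 = 8; b_3 = 18; b_4 = 10; b_5 = 28; b_6 = 9; b_7 = 23; b_8 = 35; b_9 = 0; b_{10} = 22; b_{11} = 37; b_{12} = 3; b_{13} = 44; b_{14} = 38; b_{15} = 15; b_{16} = 46; b_{17} = 4; b_{18} = 42; b_{19} = 35; b_{20} = 44; b_{21} = 45; b_{22} = 43; b_{23} = 40; b_{24} = 18; b_{25} = 17; b_{26} = 5; b_{27} = 3; b_{28} = 37; b_{29} = 10; b_{30} = 21; b_{31} = 32; b_{32} = 29; b_{33} = 21; b_{34} = 25; b_{35} = 1; b_{36} = 27; b_{37} = 11; b_{38} = 26; b_{39} = 6; b_{40} = 1; b_{41} = 34; b_{42} = 39; b_{43} = 20; b_{44} = 20; b_{45} = 27; b_{46} = 4; b_{47} = 49; b_{48} = 12; b_{49} = 38; b_{50} = 8.
The sequence repeats with period 48.
(743 - 1) mod 48 = 22, so b_{743} = b_{23} = 40.

40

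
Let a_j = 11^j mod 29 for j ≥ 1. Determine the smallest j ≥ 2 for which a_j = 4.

We have a_1 = 11,  a_2 = 5,  a_3 = 26,  a_4 = 25,  a_5 = 14,  a_6 = 9,  a_7 = 12,  a_8 = 16,  a_9 = 2,  a_{10} = 22,  a_{11} = 10,  a_{12} = 23,  a_{13} = 21,  a_{14} = 28,  a_{15} = 18,  a_{16} = 24,  a_{17} = 3,  a_{18} = 4,  a_{19} = 15,  a_{20} = 20,  a_{21} = 17,  a_{22} = 13,  a_{23} = 27,  a_{24} = 7,  a_{25} = 19,  a_{26} = 6,  a_{27} = 8,  a_{28} = 1,  a_{29} = 11.
The sequence repeats with period 28.
The value 4 first appears (with j ≥ 2) at a_{18}.

18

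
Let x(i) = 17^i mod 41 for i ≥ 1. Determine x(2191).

30

x(1) = 17, x(2) = 2, x(3) = 34, x(4) = 4, x(5) = 27, x(6) = 8, x(7) = 13, x(8) = 16, x(9) = 26, x(10) = 32, x(11) = 11, x(12) = 23, x(13) = 22, x(14) = 5, x(15) = 3, x(16) = 10, x(17) = 6, x(18) = 20, x(19) = 12, x(20) = 40, x(21) = 24, x(22) = 39, x(23) = 7, x(24) = 37, x(25) = 14, x(26) = 33, x(27) = 28, x(28) = 25, x(29) = 15, x(30) = 9, x(31) = 30, x(32) = 18, x(33) = 19, x(34) = 36, x(35) = 38, x(36) = 31, x(37) = 35, x(38) = 21, x(39) = 29, x(40) = 1, x(41) = 17.
Since x(41) = x(1) = 17, the sequence is periodic with period 40.
(2191 - 1) mod 40 = 30, so x(2191) = x(31) = 30.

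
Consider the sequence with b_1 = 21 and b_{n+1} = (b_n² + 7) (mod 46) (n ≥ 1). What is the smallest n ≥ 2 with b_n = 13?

3

Computing terms: b_1 = 21, b_2 = 34, b_3 = 13, b_4 = 38, b_5 = 25, b_6 = 34.
Since b_6 = b_2 = 34, the sequence is eventually periodic: after a pre-period of length 1 it cycles with period 4.
The value 13 first appears (with n ≥ 2) at b_3.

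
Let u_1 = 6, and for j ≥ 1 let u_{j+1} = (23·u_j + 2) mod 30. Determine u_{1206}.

u_1 = 6; u_2 = 20; u_3 = 12; u_4 = 8; u_5 = 6.
The sequence repeats with period 4.
So u_{1206} = u_{1 + ((1206-1) mod 4)} = u_2 = 20.

20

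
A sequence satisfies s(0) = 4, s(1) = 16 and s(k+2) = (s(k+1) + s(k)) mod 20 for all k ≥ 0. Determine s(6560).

4

We have s(0) = 4, s(1) = 16, s(2) = 0, s(3) = 16, s(4) = 16, s(5) = 12, s(6) = 8, s(7) = 0, s(8) = 8, s(9) = 8, s(10) = 16, s(11) = 4, s(12) = 0, s(13) = 4, s(14) = 4, s(15) = 8, s(16) = 12, s(17) = 0, s(18) = 12, s(19) = 12, s(20) = 4, s(21) = 16.
Since (s(20), s(21)) = (s(0), s(1)) = (4, 16) (two consecutive terms determine the rest), the sequence is periodic with period 20.
(6560 - 0) mod 20 = 0, so s(6560) = s(0) = 4.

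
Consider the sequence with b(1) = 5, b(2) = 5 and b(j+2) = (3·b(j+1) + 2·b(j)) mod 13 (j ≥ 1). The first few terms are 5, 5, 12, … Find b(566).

5

b(1) = 5, b(2) = 5, b(3) = 12, b(4) = 7, b(5) = 6, b(6) = 6, b(7) = 4, b(8) = 11, b(9) = 2, b(10) = 2, b(11) = 10, b(12) = 8, b(13) = 5, b(14) = 5.
The sequence repeats with period 12.
(566 - 1) mod 12 = 1, so b(566) = b(2) = 5.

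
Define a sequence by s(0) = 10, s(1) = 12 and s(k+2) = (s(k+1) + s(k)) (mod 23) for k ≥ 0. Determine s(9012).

We have s(0) = 10; s(1) = 12; s(2) = 22; s(3) = 11; s(4) = 10; s(5) = 21; s(6) = 8; s(7) = 6; s(8) = 14; s(9) = 20; s(10) = 11; s(11) = 8; s(12) = 19; s(13) = 4; s(14) = 0; s(15) = 4; s(16) = 4; s(17) = 8; s(18) = 12; s(19) = 20; s(20) = 9; s(21) = 6; s(22) = 15; s(23) = 21; s(24) = 13; s(25) = 11; s(26) = 1; s(27) = 12; s(28) = 13; s(29) = 2; s(30) = 15; s(31) = 17; s(32) = 9; s(33) = 3; s(34) = 12; s(35) = 15; s(36) = 4; s(37) = 19; s(38) = 0; s(39) = 19; s(40) = 19; s(41) = 15; s(42) = 11; s(43) = 3; s(44) = 14; s(45) = 17; s(46) = 8; s(47) = 2; s(48) = 10; s(49) = 12.
The sequence repeats with period 48.
(9012 - 0) mod 48 = 36, so s(9012) = s(36) = 4.

4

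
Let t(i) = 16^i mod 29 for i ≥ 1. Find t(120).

16

Listing terms: t(1) = 16; t(2) = 24; t(3) = 7; t(4) = 25; t(5) = 23; t(6) = 20; t(7) = 1; t(8) = 16.
The sequence repeats with period 7.
(120 - 1) mod 7 = 0, so t(120) = t(1) = 16.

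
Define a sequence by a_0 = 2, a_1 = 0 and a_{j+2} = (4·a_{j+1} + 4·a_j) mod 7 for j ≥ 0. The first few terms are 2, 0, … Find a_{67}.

0

Listing terms: a_0 = 2, a_1 = 0, a_2 = 1, a_3 = 4, a_4 = 6, a_5 = 5, a_6 = 2, a_7 = 0.
Since (a_6, a_7) = (a_0, a_1) = (2, 0) (two consecutive terms determine the rest), the sequence is periodic with period 6.
(67 - 0) mod 6 = 1, so a_{67} = a_1 = 0.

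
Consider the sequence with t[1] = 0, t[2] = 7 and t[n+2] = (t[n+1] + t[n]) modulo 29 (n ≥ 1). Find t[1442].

7

Computing terms: t[1] = 0; t[2] = 7; t[3] = 7; t[4] = 14; t[5] = 21; t[6] = 6; t[7] = 27; t[8] = 4; t[9] = 2; t[10] = 6; t[11] = 8; t[12] = 14; t[13] = 22; t[14] = 7; t[15] = 0; t[16] = 7.
The sequence repeats with period 14.
(1442 - 1) mod 14 = 13, so t[1442] = t[14] = 7.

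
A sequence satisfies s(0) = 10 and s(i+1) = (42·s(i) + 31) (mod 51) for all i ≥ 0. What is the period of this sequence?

8

s(0) = 10; s(1) = 43; s(2) = 1; s(3) = 22; s(4) = 37; s(5) = 4; s(6) = 46; s(7) = 25; s(8) = 10.
The sequence repeats with period 8.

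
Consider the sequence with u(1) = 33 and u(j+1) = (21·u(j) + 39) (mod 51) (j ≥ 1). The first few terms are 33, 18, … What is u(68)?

24

u(1) = 33, u(2) = 18, u(3) = 9, u(4) = 24, u(5) = 33.
The sequence repeats with period 4.
(68 - 1) mod 4 = 3, so u(68) = u(4) = 24.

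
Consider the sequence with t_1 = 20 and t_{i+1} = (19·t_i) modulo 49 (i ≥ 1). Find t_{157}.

20

t_1 = 20, t_2 = 37, t_3 = 17, t_4 = 29, t_5 = 12, t_6 = 32, t_7 = 20.
Since t_7 = t_1 = 20, the sequence is periodic with period 6.
So t_{157} = t_{1 + ((157-1) mod 6)} = t_1 = 20.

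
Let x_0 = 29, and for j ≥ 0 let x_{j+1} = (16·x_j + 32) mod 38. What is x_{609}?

x_0 = 29, x_1 = 2, x_2 = 26, x_3 = 30, x_4 = 18, x_5 = 16, x_6 = 22, x_7 = 4, x_8 = 20, x_9 = 10, x_{10} = 2.
Since x_{10} = x_1 = 2, the sequence is eventually periodic: after a pre-period of length 1 it cycles with period 9.
For j ≥ 1, x_j depends only on (j - 1) mod 9. (609 - 1) mod 9 = 5, so x_{609} = x_6 = 22.

22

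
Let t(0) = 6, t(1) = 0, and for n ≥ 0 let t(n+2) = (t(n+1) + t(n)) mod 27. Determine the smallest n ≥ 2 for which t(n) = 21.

Computing terms: t(0) = 6,  t(1) = 0,  t(2) = 6,  t(3) = 6,  t(4) = 12,  t(5) = 18,  t(6) = 3,  t(7) = 21,  t(8) = 24,  t(9) = 18,  t(10) = 15,  t(11) = 6,  t(12) = 21,  t(13) = 0,  t(14) = 21,  t(15) = 21,  t(16) = 15,  t(17) = 9,  t(18) = 24,  t(19) = 6,  t(20) = 3,  t(21) = 9,  t(22) = 12,  t(23) = 21,  t(24) = 6,  t(25) = 0.
The sequence repeats with period 24.
The value 21 first appears (with n ≥ 2) at t(7).

7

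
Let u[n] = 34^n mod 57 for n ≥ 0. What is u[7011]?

u[0] = 1, u[1] = 34, u[2] = 16, u[3] = 31, u[4] = 28, u[5] = 40, u[6] = 49, u[7] = 13, u[8] = 43, u[9] = 37, u[10] = 4, u[11] = 22, u[12] = 7, u[13] = 10, u[14] = 55, u[15] = 46, u[16] = 25, u[17] = 52, u[18] = 1.
The sequence repeats with period 18.
So u[7011] = u[0 + ((7011-0) mod 18)] = u[9] = 37.

37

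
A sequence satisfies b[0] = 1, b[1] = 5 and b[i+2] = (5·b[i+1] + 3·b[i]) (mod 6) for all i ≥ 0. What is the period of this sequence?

We have b[0] = 1,  b[1] = 5,  b[2] = 4,  b[3] = 5,  b[4] = 1,  b[5] = 2,  b[6] = 1,  b[7] = 5.
Since (b[6], b[7]) = (b[0], b[1]) = (1, 5) (two consecutive terms determine the rest), the sequence is periodic with period 6.

6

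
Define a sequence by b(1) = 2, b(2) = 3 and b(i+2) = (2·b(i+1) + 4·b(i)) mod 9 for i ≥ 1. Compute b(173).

1

Computing terms: b(1) = 2; b(2) = 3; b(3) = 5; b(4) = 4; b(5) = 1; b(6) = 0; b(7) = 4; b(8) = 8; b(9) = 5; b(10) = 6; b(11) = 5; b(12) = 7; b(13) = 7; b(14) = 6; b(15) = 4; b(16) = 5; b(17) = 8; b(18) = 0; b(19) = 5; b(20) = 1; b(21) = 4; b(22) = 3; b(23) = 4; b(24) = 2; b(25) = 2; b(26) = 3.
The sequence repeats with period 24.
(173 - 1) mod 24 = 4, so b(173) = b(5) = 1.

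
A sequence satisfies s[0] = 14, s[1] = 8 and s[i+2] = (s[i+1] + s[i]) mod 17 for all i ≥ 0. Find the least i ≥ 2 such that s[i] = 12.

7

s[0] = 14,  s[1] = 8,  s[2] = 5,  s[3] = 13,  s[4] = 1,  s[5] = 14,  s[6] = 15,  s[7] = 12,  s[8] = 10,  s[9] = 5,  s[10] = 15,  s[11] = 3,  s[12] = 1,  s[13] = 4,  s[14] = 5,  s[15] = 9,  s[16] = 14,  s[17] = 6,  s[18] = 3,  s[19] = 9,  s[20] = 12,  s[21] = 4,  s[22] = 16,  s[23] = 3,  s[24] = 2,  s[25] = 5,  s[26] = 7,  s[27] = 12,  s[28] = 2,  s[29] = 14,  s[30] = 16,  s[31] = 13,  s[32] = 12,  s[33] = 8,  s[34] = 3,  s[35] = 11,  s[36] = 14,  s[37] = 8.
The sequence repeats with period 36.
The value 12 first appears (with i ≥ 2) at s[7].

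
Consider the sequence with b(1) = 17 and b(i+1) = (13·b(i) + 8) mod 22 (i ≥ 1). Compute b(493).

15

Computing terms: b(1) = 17, b(2) = 9, b(3) = 15, b(4) = 5, b(5) = 7, b(6) = 11, b(7) = 19, b(8) = 13, b(9) = 1, b(10) = 21, b(11) = 17.
Since b(11) = b(1) = 17, the sequence is periodic with period 10.
So b(493) = b(1 + ((493-1) mod 10)) = b(3) = 15.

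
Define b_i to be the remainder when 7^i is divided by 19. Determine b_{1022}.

We have b_0 = 1, b_1 = 7, b_2 = 11, b_3 = 1.
The sequence repeats with period 3.
So b_{1022} = b_{0 + ((1022-0) mod 3)} = b_2 = 11.

11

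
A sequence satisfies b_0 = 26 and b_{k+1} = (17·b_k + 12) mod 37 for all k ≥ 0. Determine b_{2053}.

10

We have b_0 = 26,  b_1 = 10,  b_2 = 34,  b_3 = 35,  b_4 = 15,  b_5 = 8,  b_6 = 0,  b_7 = 12,  b_8 = 31,  b_9 = 21,  b_{10} = 36,  b_{11} = 32,  b_{12} = 1,  b_{13} = 29,  b_{14} = 24,  b_{15} = 13,  b_{16} = 11,  b_{17} = 14,  b_{18} = 28,  b_{19} = 7,  b_{20} = 20,  b_{21} = 19,  b_{22} = 2,  b_{23} = 9,  b_{24} = 17,  b_{25} = 5,  b_{26} = 23,  b_{27} = 33,  b_{28} = 18,  b_{29} = 22,  b_{30} = 16,  b_{31} = 25,  b_{32} = 30,  b_{33} = 4,  b_{34} = 6,  b_{35} = 3,  b_{36} = 26.
The sequence repeats with period 36.
(2053 - 0) mod 36 = 1, so b_{2053} = b_1 = 10.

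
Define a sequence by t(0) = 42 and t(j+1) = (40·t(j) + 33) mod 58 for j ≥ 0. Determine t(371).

27

Listing terms: t(0) = 42, t(1) = 31, t(2) = 55, t(3) = 29, t(4) = 33, t(5) = 19, t(6) = 39, t(7) = 27, t(8) = 11, t(9) = 9, t(10) = 45, t(11) = 35, t(12) = 41, t(13) = 49, t(14) = 21, t(15) = 3, t(16) = 37, t(17) = 5, t(18) = 1, t(19) = 15, t(20) = 53, t(21) = 7, t(22) = 23, t(23) = 25, t(24) = 47, t(25) = 57, t(26) = 51, t(27) = 43, t(28) = 13, t(29) = 31.
Since t(29) = t(1) = 31, the sequence is eventually periodic: after a pre-period of length 1 it cycles with period 28.
For j ≥ 1, t(j) depends only on (j - 1) mod 28. (371 - 1) mod 28 = 6, so t(371) = t(7) = 27.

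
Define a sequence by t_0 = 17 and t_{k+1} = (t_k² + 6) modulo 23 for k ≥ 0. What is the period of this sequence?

5

We have t_0 = 17, t_1 = 19, t_2 = 22, t_3 = 7, t_4 = 9, t_5 = 18, t_6 = 8, t_7 = 1, t_8 = 7.
Since t_8 = t_3 = 7, the sequence is eventually periodic: after a pre-period of length 3 it cycles with period 5.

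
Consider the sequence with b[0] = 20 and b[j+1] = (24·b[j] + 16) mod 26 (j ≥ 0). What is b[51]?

18

Computing terms: b[0] = 20, b[1] = 2, b[2] = 12, b[3] = 18, b[4] = 6, b[5] = 4, b[6] = 8, b[7] = 0, b[8] = 16, b[9] = 10, b[10] = 22, b[11] = 24, b[12] = 20.
Since b[12] = b[0] = 20, the sequence is periodic with period 12.
(51 - 0) mod 12 = 3, so b[51] = b[3] = 18.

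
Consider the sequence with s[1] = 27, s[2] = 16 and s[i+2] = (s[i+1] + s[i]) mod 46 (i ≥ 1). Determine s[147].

43

Computing terms: s[1] = 27, s[2] = 16, s[3] = 43, s[4] = 13, s[5] = 10, s[6] = 23, s[7] = 33, s[8] = 10, s[9] = 43, s[10] = 7, s[11] = 4, s[12] = 11, s[13] = 15, s[14] = 26, s[15] = 41, s[16] = 21, s[17] = 16, s[18] = 37, s[19] = 7, s[20] = 44, s[21] = 5, s[22] = 3, s[23] = 8, s[24] = 11, s[25] = 19, s[26] = 30, s[27] = 3, s[28] = 33, s[29] = 36, s[30] = 23, s[31] = 13, s[32] = 36, s[33] = 3, s[34] = 39, s[35] = 42, s[36] = 35, s[37] = 31, s[38] = 20, s[39] = 5, s[40] = 25, s[41] = 30, s[42] = 9, s[43] = 39, s[44] = 2, s[45] = 41, s[46] = 43, s[47] = 38, s[48] = 35, s[49] = 27, s[50] = 16.
Since (s[49], s[50]) = (s[1], s[2]) = (27, 16) (two consecutive terms determine the rest), the sequence is periodic with period 48.
(147 - 1) mod 48 = 2, so s[147] = s[3] = 43.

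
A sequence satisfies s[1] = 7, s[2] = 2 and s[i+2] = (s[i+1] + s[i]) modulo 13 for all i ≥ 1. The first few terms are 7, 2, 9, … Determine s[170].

Listing terms: s[1] = 7; s[2] = 2; s[3] = 9; s[4] = 11; s[5] = 7; s[6] = 5; s[7] = 12; s[8] = 4; s[9] = 3; s[10] = 7; s[11] = 10; s[12] = 4; s[13] = 1; s[14] = 5; s[15] = 6; s[16] = 11; s[17] = 4; s[18] = 2; s[19] = 6; s[20] = 8; s[21] = 1; s[22] = 9; s[23] = 10; s[24] = 6; s[25] = 3; s[26] = 9; s[27] = 12; s[28] = 8; s[29] = 7; s[30] = 2.
Since (s[29], s[30]) = (s[1], s[2]) = (7, 2) (two consecutive terms determine the rest), the sequence is periodic with period 28.
(170 - 1) mod 28 = 1, so s[170] = s[2] = 2.

2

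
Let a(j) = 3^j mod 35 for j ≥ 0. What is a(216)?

a(0) = 1,  a(1) = 3,  a(2) = 9,  a(3) = 27,  a(4) = 11,  a(5) = 33,  a(6) = 29,  a(7) = 17,  a(8) = 16,  a(9) = 13,  a(10) = 4,  a(11) = 12,  a(12) = 1.
Since a(12) = a(0) = 1, the sequence is periodic with period 12.
So a(216) = a(0 + ((216-0) mod 12)) = a(0) = 1.

1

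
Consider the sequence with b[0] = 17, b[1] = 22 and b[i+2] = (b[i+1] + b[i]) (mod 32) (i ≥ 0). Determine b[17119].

6

b[0] = 17; b[1] = 22; b[2] = 7; b[3] = 29; b[4] = 4; b[5] = 1; b[6] = 5; b[7] = 6; b[8] = 11; b[9] = 17; b[10] = 28; b[11] = 13; b[12] = 9; b[13] = 22; b[14] = 31; b[15] = 21; b[16] = 20; b[17] = 9; b[18] = 29; b[19] = 6; b[20] = 3; b[21] = 9; b[22] = 12; b[23] = 21; b[24] = 1; b[25] = 22; b[26] = 23; b[27] = 13; b[28] = 4; b[29] = 17; b[30] = 21; b[31] = 6; b[32] = 27; b[33] = 1; b[34] = 28; b[35] = 29; b[36] = 25; b[37] = 22; b[38] = 15; b[39] = 5; b[40] = 20; b[41] = 25; b[42] = 13; b[43] = 6; b[44] = 19; b[45] = 25; b[46] = 12; b[47] = 5; b[48] = 17; b[49] = 22.
Since (b[48], b[49]) = (b[0], b[1]) = (17, 22) (two consecutive terms determine the rest), the sequence is periodic with period 48.
(17119 - 0) mod 48 = 31, so b[17119] = b[31] = 6.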